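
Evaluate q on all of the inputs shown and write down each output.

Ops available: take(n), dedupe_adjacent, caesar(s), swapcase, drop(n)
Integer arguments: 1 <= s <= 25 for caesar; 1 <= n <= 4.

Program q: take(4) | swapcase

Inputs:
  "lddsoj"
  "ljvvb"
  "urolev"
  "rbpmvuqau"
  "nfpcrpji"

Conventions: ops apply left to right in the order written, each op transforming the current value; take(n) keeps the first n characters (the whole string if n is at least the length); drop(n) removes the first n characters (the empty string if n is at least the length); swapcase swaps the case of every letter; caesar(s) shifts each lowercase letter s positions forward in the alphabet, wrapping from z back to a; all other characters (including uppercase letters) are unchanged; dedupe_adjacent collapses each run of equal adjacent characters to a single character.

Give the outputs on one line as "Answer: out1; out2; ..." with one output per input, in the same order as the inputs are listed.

Execution, op by op:
  "lddsoj" -> "ldds" -> "LDDS"
  "ljvvb" -> "ljvv" -> "LJVV"
  "urolev" -> "urol" -> "UROL"
  "rbpmvuqau" -> "rbpm" -> "RBPM"
  "nfpcrpji" -> "nfpc" -> "NFPC"

"LDDS"; "LJVV"; "UROL"; "RBPM"; "NFPC"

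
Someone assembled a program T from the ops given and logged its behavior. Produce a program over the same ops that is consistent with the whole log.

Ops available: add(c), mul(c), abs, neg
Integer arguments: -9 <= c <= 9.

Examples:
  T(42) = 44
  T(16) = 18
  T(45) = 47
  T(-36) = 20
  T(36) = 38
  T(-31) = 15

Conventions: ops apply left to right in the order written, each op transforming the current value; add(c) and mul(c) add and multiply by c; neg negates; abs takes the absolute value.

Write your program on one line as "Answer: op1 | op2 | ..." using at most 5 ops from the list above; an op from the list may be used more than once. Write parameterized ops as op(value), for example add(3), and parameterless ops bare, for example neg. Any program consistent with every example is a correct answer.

neg | add(-9) | abs | add(-2) | add(-5)

Check, running the answer program on each example:
  42 -> -42 -> -51 -> 51 -> 49 -> 44
  16 -> -16 -> -25 -> 25 -> 23 -> 18
  45 -> -45 -> -54 -> 54 -> 52 -> 47
  -36 -> 36 -> 27 -> 27 -> 25 -> 20
  36 -> -36 -> -45 -> 45 -> 43 -> 38
  -31 -> 31 -> 22 -> 22 -> 20 -> 15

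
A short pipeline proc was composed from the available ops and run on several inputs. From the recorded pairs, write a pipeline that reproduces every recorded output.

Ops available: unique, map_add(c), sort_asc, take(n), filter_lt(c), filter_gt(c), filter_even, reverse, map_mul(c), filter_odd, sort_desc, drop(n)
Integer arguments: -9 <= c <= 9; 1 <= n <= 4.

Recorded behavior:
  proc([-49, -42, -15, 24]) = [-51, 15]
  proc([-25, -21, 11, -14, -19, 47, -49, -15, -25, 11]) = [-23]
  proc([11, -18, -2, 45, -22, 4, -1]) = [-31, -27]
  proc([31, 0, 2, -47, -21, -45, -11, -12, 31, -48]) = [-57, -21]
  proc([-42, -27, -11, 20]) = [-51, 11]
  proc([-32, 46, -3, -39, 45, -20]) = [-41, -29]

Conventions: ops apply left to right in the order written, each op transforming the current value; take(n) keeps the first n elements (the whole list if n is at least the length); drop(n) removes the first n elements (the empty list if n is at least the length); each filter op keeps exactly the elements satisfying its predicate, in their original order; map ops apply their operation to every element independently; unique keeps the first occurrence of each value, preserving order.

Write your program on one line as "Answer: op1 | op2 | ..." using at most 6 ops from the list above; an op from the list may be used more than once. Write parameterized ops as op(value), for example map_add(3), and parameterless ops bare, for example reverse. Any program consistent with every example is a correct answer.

unique | filter_even | sort_desc | sort_asc | map_add(-9) | take(2)

Check, running the answer program on each example:
  [-49, -42, -15, 24] -> [-49, -42, -15, 24] -> [-42, 24] -> [24, -42] -> [-42, 24] -> [-51, 15] -> [-51, 15]
  [-25, -21, 11, -14, -19, 47, -49, -15, -25, 11] -> [-25, -21, 11, -14, -19, 47, -49, -15] -> [-14] -> [-14] -> [-14] -> [-23] -> [-23]
  [11, -18, -2, 45, -22, 4, -1] -> [11, -18, -2, 45, -22, 4, -1] -> [-18, -2, -22, 4] -> [4, -2, -18, -22] -> [-22, -18, -2, 4] -> [-31, -27, -11, -5] -> [-31, -27]
  [31, 0, 2, -47, -21, -45, -11, -12, 31, -48] -> [31, 0, 2, -47, -21, -45, -11, -12, -48] -> [0, 2, -12, -48] -> [2, 0, -12, -48] -> [-48, -12, 0, 2] -> [-57, -21, -9, -7] -> [-57, -21]
  [-42, -27, -11, 20] -> [-42, -27, -11, 20] -> [-42, 20] -> [20, -42] -> [-42, 20] -> [-51, 11] -> [-51, 11]
  [-32, 46, -3, -39, 45, -20] -> [-32, 46, -3, -39, 45, -20] -> [-32, 46, -20] -> [46, -20, -32] -> [-32, -20, 46] -> [-41, -29, 37] -> [-41, -29]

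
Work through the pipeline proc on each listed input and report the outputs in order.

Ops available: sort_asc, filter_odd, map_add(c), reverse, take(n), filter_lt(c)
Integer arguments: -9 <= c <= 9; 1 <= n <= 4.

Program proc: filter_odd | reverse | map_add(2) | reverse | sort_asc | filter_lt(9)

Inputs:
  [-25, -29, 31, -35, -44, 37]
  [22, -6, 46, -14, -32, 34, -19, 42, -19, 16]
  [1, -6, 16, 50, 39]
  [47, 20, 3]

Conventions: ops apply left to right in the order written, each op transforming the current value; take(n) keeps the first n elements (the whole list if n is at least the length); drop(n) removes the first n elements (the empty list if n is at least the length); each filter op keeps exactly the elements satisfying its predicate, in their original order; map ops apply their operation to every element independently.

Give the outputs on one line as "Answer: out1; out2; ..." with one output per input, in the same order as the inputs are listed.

Execution, op by op:
  [-25, -29, 31, -35, -44, 37] -> [-25, -29, 31, -35, 37] -> [37, -35, 31, -29, -25] -> [39, -33, 33, -27, -23] -> [-23, -27, 33, -33, 39] -> [-33, -27, -23, 33, 39] -> [-33, -27, -23]
  [22, -6, 46, -14, -32, 34, -19, 42, -19, 16] -> [-19, -19] -> [-19, -19] -> [-17, -17] -> [-17, -17] -> [-17, -17] -> [-17, -17]
  [1, -6, 16, 50, 39] -> [1, 39] -> [39, 1] -> [41, 3] -> [3, 41] -> [3, 41] -> [3]
  [47, 20, 3] -> [47, 3] -> [3, 47] -> [5, 49] -> [49, 5] -> [5, 49] -> [5]

[-33, -27, -23]; [-17, -17]; [3]; [5]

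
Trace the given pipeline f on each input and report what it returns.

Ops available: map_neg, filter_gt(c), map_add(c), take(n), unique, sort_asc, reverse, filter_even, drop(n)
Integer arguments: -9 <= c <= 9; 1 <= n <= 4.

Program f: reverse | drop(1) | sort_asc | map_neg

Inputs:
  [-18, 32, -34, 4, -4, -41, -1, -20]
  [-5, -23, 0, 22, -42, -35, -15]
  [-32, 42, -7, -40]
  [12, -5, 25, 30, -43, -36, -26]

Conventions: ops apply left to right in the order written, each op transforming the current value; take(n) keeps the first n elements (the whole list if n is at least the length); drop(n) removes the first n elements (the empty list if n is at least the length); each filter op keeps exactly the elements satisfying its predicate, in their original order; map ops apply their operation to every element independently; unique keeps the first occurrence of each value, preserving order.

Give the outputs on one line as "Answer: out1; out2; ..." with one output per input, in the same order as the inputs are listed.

Execution, op by op:
  [-18, 32, -34, 4, -4, -41, -1, -20] -> [-20, -1, -41, -4, 4, -34, 32, -18] -> [-1, -41, -4, 4, -34, 32, -18] -> [-41, -34, -18, -4, -1, 4, 32] -> [41, 34, 18, 4, 1, -4, -32]
  [-5, -23, 0, 22, -42, -35, -15] -> [-15, -35, -42, 22, 0, -23, -5] -> [-35, -42, 22, 0, -23, -5] -> [-42, -35, -23, -5, 0, 22] -> [42, 35, 23, 5, 0, -22]
  [-32, 42, -7, -40] -> [-40, -7, 42, -32] -> [-7, 42, -32] -> [-32, -7, 42] -> [32, 7, -42]
  [12, -5, 25, 30, -43, -36, -26] -> [-26, -36, -43, 30, 25, -5, 12] -> [-36, -43, 30, 25, -5, 12] -> [-43, -36, -5, 12, 25, 30] -> [43, 36, 5, -12, -25, -30]

[41, 34, 18, 4, 1, -4, -32]; [42, 35, 23, 5, 0, -22]; [32, 7, -42]; [43, 36, 5, -12, -25, -30]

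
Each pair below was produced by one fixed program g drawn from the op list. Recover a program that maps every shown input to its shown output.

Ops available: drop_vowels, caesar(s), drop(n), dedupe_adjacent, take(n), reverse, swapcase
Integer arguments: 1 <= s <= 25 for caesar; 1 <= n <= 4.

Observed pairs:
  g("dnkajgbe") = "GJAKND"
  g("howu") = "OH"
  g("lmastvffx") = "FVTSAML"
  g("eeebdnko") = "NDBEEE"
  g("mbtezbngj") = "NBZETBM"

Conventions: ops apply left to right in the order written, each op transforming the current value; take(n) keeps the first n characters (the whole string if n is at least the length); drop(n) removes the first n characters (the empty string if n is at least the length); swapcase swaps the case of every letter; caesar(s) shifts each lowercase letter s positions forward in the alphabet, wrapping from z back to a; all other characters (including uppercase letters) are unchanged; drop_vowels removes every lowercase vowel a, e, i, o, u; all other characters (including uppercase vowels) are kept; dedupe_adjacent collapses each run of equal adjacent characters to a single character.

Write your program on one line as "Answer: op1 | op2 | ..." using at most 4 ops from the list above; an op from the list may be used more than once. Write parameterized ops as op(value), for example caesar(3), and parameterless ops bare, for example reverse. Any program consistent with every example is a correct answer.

reverse | drop(2) | swapcase

Check, running the answer program on each example:
  "dnkajgbe" -> "ebgjaknd" -> "gjaknd" -> "GJAKND"
  "howu" -> "uwoh" -> "oh" -> "OH"
  "lmastvffx" -> "xffvtsaml" -> "fvtsaml" -> "FVTSAML"
  "eeebdnko" -> "okndbeee" -> "ndbeee" -> "NDBEEE"
  "mbtezbngj" -> "jgnbzetbm" -> "nbzetbm" -> "NBZETBM"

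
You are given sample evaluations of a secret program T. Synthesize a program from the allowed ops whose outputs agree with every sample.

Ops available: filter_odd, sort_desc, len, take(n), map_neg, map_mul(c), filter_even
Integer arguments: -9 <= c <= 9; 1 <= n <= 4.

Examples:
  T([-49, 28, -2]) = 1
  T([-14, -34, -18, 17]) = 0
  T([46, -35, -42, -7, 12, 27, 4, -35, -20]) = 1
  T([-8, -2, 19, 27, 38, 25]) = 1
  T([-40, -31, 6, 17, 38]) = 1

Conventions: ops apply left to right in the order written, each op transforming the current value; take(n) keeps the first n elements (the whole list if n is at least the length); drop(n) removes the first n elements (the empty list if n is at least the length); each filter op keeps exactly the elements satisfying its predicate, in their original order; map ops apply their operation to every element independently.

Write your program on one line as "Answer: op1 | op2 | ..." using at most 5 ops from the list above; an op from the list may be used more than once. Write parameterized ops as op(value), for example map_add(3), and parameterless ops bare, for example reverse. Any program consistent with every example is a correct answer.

take(3) | filter_odd | map_mul(4) | map_mul(-9) | len

Check, running the answer program on each example:
  [-49, 28, -2] -> [-49, 28, -2] -> [-49] -> [-196] -> [1764] -> 1
  [-14, -34, -18, 17] -> [-14, -34, -18] -> [] -> [] -> [] -> 0
  [46, -35, -42, -7, 12, 27, 4, -35, -20] -> [46, -35, -42] -> [-35] -> [-140] -> [1260] -> 1
  [-8, -2, 19, 27, 38, 25] -> [-8, -2, 19] -> [19] -> [76] -> [-684] -> 1
  [-40, -31, 6, 17, 38] -> [-40, -31, 6] -> [-31] -> [-124] -> [1116] -> 1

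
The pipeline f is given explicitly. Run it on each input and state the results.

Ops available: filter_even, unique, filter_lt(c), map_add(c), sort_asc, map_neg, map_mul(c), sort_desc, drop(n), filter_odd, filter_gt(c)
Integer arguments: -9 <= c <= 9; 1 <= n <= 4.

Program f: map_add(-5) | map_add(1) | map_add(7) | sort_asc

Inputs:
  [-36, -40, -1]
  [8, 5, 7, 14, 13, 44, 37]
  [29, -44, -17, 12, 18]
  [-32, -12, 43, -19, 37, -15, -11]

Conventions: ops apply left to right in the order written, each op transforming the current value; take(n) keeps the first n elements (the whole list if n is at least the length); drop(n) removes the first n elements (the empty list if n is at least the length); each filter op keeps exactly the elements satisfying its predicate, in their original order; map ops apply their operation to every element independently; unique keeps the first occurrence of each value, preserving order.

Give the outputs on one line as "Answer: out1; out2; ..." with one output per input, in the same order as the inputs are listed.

Execution, op by op:
  [-36, -40, -1] -> [-41, -45, -6] -> [-40, -44, -5] -> [-33, -37, 2] -> [-37, -33, 2]
  [8, 5, 7, 14, 13, 44, 37] -> [3, 0, 2, 9, 8, 39, 32] -> [4, 1, 3, 10, 9, 40, 33] -> [11, 8, 10, 17, 16, 47, 40] -> [8, 10, 11, 16, 17, 40, 47]
  [29, -44, -17, 12, 18] -> [24, -49, -22, 7, 13] -> [25, -48, -21, 8, 14] -> [32, -41, -14, 15, 21] -> [-41, -14, 15, 21, 32]
  [-32, -12, 43, -19, 37, -15, -11] -> [-37, -17, 38, -24, 32, -20, -16] -> [-36, -16, 39, -23, 33, -19, -15] -> [-29, -9, 46, -16, 40, -12, -8] -> [-29, -16, -12, -9, -8, 40, 46]

[-37, -33, 2]; [8, 10, 11, 16, 17, 40, 47]; [-41, -14, 15, 21, 32]; [-29, -16, -12, -9, -8, 40, 46]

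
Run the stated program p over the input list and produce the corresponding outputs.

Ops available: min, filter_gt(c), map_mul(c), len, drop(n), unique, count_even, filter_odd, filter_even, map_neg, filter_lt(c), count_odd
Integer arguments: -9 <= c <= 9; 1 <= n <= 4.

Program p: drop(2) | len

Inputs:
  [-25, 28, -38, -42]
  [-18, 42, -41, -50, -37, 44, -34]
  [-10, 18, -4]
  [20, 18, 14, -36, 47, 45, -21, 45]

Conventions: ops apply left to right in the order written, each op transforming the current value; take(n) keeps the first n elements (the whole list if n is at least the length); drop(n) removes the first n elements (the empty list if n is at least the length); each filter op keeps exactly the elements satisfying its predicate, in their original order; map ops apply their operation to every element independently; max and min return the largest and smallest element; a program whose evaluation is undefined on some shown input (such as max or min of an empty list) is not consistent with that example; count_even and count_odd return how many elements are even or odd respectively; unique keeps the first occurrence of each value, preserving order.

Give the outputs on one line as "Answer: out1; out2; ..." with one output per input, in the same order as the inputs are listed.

Execution, op by op:
  [-25, 28, -38, -42] -> [-38, -42] -> 2
  [-18, 42, -41, -50, -37, 44, -34] -> [-41, -50, -37, 44, -34] -> 5
  [-10, 18, -4] -> [-4] -> 1
  [20, 18, 14, -36, 47, 45, -21, 45] -> [14, -36, 47, 45, -21, 45] -> 6

2; 5; 1; 6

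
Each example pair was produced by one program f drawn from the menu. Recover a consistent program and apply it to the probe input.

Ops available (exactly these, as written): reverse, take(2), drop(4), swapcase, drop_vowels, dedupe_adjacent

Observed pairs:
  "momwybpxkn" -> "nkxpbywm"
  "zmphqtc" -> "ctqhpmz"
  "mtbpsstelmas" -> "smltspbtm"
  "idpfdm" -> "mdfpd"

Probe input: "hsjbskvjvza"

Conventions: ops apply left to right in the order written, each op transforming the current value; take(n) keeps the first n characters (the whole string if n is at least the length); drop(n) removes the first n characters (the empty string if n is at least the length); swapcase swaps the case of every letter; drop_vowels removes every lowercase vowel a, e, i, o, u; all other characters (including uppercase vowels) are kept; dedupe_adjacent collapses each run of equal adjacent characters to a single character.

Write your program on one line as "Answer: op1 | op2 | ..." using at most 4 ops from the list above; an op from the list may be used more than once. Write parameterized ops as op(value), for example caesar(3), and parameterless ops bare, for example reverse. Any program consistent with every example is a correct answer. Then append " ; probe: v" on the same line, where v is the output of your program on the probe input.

reverse | drop_vowels | dedupe_adjacent ; probe: "zvjvksbjsh"

Check, running the answer program on each example:
  "momwybpxkn" -> "nkxpbywmom" -> "nkxpbywmm" -> "nkxpbywm"
  "zmphqtc" -> "ctqhpmz" -> "ctqhpmz" -> "ctqhpmz"
  "mtbpsstelmas" -> "samletsspbtm" -> "smltsspbtm" -> "smltspbtm"
  "idpfdm" -> "mdfpdi" -> "mdfpd" -> "mdfpd"
  probe: "hsjbskvjvza" -> "azvjvksbjsh" -> "zvjvksbjsh" -> "zvjvksbjsh"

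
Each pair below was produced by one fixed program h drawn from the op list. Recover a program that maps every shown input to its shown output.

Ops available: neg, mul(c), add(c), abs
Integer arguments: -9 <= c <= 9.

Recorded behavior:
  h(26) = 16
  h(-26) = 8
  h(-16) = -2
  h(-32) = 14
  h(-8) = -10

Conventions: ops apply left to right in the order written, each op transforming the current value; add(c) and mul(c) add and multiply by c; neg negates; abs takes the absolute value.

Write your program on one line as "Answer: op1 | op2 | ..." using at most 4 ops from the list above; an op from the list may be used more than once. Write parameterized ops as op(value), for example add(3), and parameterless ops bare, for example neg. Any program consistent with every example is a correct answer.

add(4) | abs | add(-7) | add(-7)

Check, running the answer program on each example:
  26 -> 30 -> 30 -> 23 -> 16
  -26 -> -22 -> 22 -> 15 -> 8
  -16 -> -12 -> 12 -> 5 -> -2
  -32 -> -28 -> 28 -> 21 -> 14
  -8 -> -4 -> 4 -> -3 -> -10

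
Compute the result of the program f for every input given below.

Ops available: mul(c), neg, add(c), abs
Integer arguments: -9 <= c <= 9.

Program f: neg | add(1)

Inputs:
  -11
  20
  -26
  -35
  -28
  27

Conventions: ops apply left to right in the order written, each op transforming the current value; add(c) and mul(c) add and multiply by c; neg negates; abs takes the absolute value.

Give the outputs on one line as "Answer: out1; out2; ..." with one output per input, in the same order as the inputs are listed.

12; -19; 27; 36; 29; -26

Execution, op by op:
  -11 -> 11 -> 12
  20 -> -20 -> -19
  -26 -> 26 -> 27
  -35 -> 35 -> 36
  -28 -> 28 -> 29
  27 -> -27 -> -26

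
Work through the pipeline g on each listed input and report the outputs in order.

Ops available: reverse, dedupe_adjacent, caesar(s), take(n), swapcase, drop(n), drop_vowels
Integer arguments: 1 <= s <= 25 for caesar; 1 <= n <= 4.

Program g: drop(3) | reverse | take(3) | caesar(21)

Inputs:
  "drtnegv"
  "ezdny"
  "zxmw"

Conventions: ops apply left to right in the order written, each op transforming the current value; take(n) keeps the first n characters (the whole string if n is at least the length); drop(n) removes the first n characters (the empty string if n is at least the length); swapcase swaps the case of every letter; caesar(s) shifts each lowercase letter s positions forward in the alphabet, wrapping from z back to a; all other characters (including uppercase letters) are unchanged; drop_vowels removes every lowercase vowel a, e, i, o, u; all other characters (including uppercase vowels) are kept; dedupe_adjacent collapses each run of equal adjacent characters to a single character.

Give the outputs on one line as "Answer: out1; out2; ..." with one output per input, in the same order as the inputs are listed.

"qbz"; "ti"; "r"

Execution, op by op:
  "drtnegv" -> "negv" -> "vgen" -> "vge" -> "qbz"
  "ezdny" -> "ny" -> "yn" -> "yn" -> "ti"
  "zxmw" -> "w" -> "w" -> "w" -> "r"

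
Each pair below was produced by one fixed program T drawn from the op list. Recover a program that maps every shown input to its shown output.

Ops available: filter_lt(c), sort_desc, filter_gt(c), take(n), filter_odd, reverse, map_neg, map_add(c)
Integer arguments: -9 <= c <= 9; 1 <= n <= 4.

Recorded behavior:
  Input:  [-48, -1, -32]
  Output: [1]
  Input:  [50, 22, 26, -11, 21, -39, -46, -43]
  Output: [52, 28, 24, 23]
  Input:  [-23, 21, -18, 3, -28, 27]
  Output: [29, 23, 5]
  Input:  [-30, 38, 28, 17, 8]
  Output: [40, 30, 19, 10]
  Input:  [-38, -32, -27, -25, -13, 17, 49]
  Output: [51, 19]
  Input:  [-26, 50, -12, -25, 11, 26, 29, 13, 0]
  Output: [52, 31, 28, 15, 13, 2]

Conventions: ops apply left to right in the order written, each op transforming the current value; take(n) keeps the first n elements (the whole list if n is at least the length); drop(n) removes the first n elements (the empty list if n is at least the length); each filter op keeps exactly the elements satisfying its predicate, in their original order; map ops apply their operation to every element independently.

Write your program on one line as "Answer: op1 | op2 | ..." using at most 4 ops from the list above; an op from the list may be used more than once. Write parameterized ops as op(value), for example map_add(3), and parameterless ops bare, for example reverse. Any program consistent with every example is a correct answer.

sort_desc | filter_gt(-3) | map_add(2)

Check, running the answer program on each example:
  [-48, -1, -32] -> [-1, -32, -48] -> [-1] -> [1]
  [50, 22, 26, -11, 21, -39, -46, -43] -> [50, 26, 22, 21, -11, -39, -43, -46] -> [50, 26, 22, 21] -> [52, 28, 24, 23]
  [-23, 21, -18, 3, -28, 27] -> [27, 21, 3, -18, -23, -28] -> [27, 21, 3] -> [29, 23, 5]
  [-30, 38, 28, 17, 8] -> [38, 28, 17, 8, -30] -> [38, 28, 17, 8] -> [40, 30, 19, 10]
  [-38, -32, -27, -25, -13, 17, 49] -> [49, 17, -13, -25, -27, -32, -38] -> [49, 17] -> [51, 19]
  [-26, 50, -12, -25, 11, 26, 29, 13, 0] -> [50, 29, 26, 13, 11, 0, -12, -25, -26] -> [50, 29, 26, 13, 11, 0] -> [52, 31, 28, 15, 13, 2]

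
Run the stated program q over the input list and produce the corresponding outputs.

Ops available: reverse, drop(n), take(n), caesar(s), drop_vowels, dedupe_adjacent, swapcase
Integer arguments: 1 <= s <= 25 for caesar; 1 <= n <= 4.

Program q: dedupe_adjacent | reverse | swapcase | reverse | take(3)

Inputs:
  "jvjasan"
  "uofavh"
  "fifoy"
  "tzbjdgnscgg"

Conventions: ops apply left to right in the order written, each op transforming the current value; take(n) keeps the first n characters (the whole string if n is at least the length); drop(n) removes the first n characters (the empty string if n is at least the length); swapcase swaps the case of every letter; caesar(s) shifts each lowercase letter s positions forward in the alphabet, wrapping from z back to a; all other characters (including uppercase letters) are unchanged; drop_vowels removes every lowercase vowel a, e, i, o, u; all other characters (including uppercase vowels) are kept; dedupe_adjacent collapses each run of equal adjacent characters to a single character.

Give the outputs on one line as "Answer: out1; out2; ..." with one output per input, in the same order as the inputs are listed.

"JVJ"; "UOF"; "FIF"; "TZB"

Execution, op by op:
  "jvjasan" -> "jvjasan" -> "nasajvj" -> "NASAJVJ" -> "JVJASAN" -> "JVJ"
  "uofavh" -> "uofavh" -> "hvafou" -> "HVAFOU" -> "UOFAVH" -> "UOF"
  "fifoy" -> "fifoy" -> "yofif" -> "YOFIF" -> "FIFOY" -> "FIF"
  "tzbjdgnscgg" -> "tzbjdgnscg" -> "gcsngdjbzt" -> "GCSNGDJBZT" -> "TZBJDGNSCG" -> "TZB"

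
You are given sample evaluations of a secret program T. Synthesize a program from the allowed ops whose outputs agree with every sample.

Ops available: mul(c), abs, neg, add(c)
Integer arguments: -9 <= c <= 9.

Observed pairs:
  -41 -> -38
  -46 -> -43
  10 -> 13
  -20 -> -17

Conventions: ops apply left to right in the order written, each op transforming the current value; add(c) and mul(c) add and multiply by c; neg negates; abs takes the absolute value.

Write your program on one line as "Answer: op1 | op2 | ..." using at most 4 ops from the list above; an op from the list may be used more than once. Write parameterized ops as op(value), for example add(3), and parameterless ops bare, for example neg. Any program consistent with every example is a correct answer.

add(2) | add(-6) | add(7)

Check, running the answer program on each example:
  -41 -> -39 -> -45 -> -38
  -46 -> -44 -> -50 -> -43
  10 -> 12 -> 6 -> 13
  -20 -> -18 -> -24 -> -17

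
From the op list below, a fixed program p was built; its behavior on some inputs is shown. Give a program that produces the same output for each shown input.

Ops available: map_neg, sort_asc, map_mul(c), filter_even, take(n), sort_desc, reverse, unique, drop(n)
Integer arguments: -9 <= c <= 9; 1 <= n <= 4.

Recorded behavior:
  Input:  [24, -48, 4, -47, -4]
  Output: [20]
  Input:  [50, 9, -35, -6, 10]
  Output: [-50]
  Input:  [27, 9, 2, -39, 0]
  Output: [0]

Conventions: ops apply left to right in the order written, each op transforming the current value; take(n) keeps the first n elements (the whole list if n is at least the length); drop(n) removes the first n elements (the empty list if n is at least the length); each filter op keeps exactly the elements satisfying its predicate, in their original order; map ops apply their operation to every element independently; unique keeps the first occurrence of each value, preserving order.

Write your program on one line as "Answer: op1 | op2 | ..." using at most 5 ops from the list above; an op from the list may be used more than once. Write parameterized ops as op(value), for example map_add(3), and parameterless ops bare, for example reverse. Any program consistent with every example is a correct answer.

map_mul(-5) | map_neg | drop(4) | map_neg

Check, running the answer program on each example:
  [24, -48, 4, -47, -4] -> [-120, 240, -20, 235, 20] -> [120, -240, 20, -235, -20] -> [-20] -> [20]
  [50, 9, -35, -6, 10] -> [-250, -45, 175, 30, -50] -> [250, 45, -175, -30, 50] -> [50] -> [-50]
  [27, 9, 2, -39, 0] -> [-135, -45, -10, 195, 0] -> [135, 45, 10, -195, 0] -> [0] -> [0]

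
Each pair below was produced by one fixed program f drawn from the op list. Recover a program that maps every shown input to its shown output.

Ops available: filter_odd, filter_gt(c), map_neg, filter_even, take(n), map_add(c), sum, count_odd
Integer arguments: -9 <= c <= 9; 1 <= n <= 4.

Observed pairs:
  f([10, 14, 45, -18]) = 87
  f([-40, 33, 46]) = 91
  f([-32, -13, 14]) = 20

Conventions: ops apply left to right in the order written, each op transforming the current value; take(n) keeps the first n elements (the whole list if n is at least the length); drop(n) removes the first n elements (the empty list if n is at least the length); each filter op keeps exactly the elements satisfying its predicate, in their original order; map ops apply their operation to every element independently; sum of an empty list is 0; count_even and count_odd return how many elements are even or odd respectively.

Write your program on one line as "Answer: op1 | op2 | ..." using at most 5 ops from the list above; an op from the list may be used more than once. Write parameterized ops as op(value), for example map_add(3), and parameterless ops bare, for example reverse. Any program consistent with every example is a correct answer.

take(3) | map_add(6) | filter_gt(7) | sum

Check, running the answer program on each example:
  [10, 14, 45, -18] -> [10, 14, 45] -> [16, 20, 51] -> [16, 20, 51] -> 87
  [-40, 33, 46] -> [-40, 33, 46] -> [-34, 39, 52] -> [39, 52] -> 91
  [-32, -13, 14] -> [-32, -13, 14] -> [-26, -7, 20] -> [20] -> 20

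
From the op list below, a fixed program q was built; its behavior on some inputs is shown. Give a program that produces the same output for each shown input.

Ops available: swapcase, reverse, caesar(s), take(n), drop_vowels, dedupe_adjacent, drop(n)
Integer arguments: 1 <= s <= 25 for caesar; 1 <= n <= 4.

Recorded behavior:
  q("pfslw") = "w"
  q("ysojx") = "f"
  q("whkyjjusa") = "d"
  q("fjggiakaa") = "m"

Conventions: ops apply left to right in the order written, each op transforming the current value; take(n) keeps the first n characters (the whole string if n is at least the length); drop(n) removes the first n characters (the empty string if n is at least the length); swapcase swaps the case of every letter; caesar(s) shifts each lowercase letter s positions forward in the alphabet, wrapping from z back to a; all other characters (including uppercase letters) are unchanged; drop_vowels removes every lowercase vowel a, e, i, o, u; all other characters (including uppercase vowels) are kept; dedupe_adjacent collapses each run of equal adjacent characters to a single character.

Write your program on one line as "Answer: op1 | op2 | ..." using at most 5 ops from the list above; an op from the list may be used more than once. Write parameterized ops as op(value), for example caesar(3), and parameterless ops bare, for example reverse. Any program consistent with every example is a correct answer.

dedupe_adjacent | caesar(16) | caesar(17) | take(1)

Check, running the answer program on each example:
  "pfslw" -> "pfslw" -> "fvibm" -> "wmzsd" -> "w"
  "ysojx" -> "ysojx" -> "oiezn" -> "fzvqe" -> "f"
  "whkyjjusa" -> "whkyjusa" -> "mxaozkiq" -> "dorfqbzh" -> "d"
  "fjggiakaa" -> "fjgiaka" -> "vzwyqaq" -> "mqnphrh" -> "m"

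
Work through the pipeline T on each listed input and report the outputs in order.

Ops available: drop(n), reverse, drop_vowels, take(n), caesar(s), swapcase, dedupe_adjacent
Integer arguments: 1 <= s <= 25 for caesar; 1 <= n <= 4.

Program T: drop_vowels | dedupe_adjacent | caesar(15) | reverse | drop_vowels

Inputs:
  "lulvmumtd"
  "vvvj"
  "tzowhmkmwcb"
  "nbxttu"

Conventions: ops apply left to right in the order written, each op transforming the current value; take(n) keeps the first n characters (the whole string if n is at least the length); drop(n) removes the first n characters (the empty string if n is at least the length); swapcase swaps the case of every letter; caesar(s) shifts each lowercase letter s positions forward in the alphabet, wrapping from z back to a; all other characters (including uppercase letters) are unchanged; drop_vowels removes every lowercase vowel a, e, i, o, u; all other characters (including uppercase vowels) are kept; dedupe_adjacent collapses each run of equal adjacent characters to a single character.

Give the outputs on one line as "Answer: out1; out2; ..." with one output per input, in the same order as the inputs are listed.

"sbk"; "yk"; "qrlbzbwl"; "mqc"

Execution, op by op:
  "lulvmumtd" -> "llvmmtd" -> "lvmtd" -> "akbis" -> "sibka" -> "sbk"
  "vvvj" -> "vvvj" -> "vj" -> "ky" -> "yk" -> "yk"
  "tzowhmkmwcb" -> "tzwhmkmwcb" -> "tzwhmkmwcb" -> "iolwbzblrq" -> "qrlbzbwloi" -> "qrlbzbwl"
  "nbxttu" -> "nbxtt" -> "nbxt" -> "cqmi" -> "imqc" -> "mqc"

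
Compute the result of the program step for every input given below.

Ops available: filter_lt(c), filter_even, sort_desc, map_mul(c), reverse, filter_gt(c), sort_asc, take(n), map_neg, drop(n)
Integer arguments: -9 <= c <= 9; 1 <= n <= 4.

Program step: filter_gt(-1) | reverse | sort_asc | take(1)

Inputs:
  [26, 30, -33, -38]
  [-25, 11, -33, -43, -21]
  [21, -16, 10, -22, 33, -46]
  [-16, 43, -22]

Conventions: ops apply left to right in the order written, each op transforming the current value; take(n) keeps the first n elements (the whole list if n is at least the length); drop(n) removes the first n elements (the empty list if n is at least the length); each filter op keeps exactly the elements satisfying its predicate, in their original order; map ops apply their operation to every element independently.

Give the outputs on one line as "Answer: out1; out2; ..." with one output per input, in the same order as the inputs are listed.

Execution, op by op:
  [26, 30, -33, -38] -> [26, 30] -> [30, 26] -> [26, 30] -> [26]
  [-25, 11, -33, -43, -21] -> [11] -> [11] -> [11] -> [11]
  [21, -16, 10, -22, 33, -46] -> [21, 10, 33] -> [33, 10, 21] -> [10, 21, 33] -> [10]
  [-16, 43, -22] -> [43] -> [43] -> [43] -> [43]

[26]; [11]; [10]; [43]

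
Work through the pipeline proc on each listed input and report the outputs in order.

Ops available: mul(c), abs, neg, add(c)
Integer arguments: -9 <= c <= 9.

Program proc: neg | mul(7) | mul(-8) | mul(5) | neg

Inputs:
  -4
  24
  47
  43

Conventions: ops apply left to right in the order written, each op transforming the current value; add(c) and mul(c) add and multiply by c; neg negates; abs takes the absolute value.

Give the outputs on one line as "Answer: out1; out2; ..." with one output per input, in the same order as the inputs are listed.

1120; -6720; -13160; -12040

Execution, op by op:
  -4 -> 4 -> 28 -> -224 -> -1120 -> 1120
  24 -> -24 -> -168 -> 1344 -> 6720 -> -6720
  47 -> -47 -> -329 -> 2632 -> 13160 -> -13160
  43 -> -43 -> -301 -> 2408 -> 12040 -> -12040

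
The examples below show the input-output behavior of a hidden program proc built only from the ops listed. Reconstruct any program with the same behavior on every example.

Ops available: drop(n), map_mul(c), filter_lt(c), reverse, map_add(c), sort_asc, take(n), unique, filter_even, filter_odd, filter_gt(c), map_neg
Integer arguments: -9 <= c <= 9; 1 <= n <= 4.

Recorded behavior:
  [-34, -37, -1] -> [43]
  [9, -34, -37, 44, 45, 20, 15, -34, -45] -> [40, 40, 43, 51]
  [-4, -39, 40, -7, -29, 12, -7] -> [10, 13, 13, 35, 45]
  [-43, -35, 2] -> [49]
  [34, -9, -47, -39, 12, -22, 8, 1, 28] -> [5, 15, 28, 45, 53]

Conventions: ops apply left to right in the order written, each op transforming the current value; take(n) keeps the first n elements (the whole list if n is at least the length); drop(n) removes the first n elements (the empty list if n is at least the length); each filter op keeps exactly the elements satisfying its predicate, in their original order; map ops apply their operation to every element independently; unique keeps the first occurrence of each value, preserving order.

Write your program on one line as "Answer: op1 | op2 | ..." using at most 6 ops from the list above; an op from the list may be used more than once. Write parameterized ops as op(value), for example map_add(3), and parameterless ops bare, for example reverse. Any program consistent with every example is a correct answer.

map_neg | sort_asc | map_add(6) | drop(2) | filter_gt(2)

Check, running the answer program on each example:
  [-34, -37, -1] -> [34, 37, 1] -> [1, 34, 37] -> [7, 40, 43] -> [43] -> [43]
  [9, -34, -37, 44, 45, 20, 15, -34, -45] -> [-9, 34, 37, -44, -45, -20, -15, 34, 45] -> [-45, -44, -20, -15, -9, 34, 34, 37, 45] -> [-39, -38, -14, -9, -3, 40, 40, 43, 51] -> [-14, -9, -3, 40, 40, 43, 51] -> [40, 40, 43, 51]
  [-4, -39, 40, -7, -29, 12, -7] -> [4, 39, -40, 7, 29, -12, 7] -> [-40, -12, 4, 7, 7, 29, 39] -> [-34, -6, 10, 13, 13, 35, 45] -> [10, 13, 13, 35, 45] -> [10, 13, 13, 35, 45]
  [-43, -35, 2] -> [43, 35, -2] -> [-2, 35, 43] -> [4, 41, 49] -> [49] -> [49]
  [34, -9, -47, -39, 12, -22, 8, 1, 28] -> [-34, 9, 47, 39, -12, 22, -8, -1, -28] -> [-34, -28, -12, -8, -1, 9, 22, 39, 47] -> [-28, -22, -6, -2, 5, 15, 28, 45, 53] -> [-6, -2, 5, 15, 28, 45, 53] -> [5, 15, 28, 45, 53]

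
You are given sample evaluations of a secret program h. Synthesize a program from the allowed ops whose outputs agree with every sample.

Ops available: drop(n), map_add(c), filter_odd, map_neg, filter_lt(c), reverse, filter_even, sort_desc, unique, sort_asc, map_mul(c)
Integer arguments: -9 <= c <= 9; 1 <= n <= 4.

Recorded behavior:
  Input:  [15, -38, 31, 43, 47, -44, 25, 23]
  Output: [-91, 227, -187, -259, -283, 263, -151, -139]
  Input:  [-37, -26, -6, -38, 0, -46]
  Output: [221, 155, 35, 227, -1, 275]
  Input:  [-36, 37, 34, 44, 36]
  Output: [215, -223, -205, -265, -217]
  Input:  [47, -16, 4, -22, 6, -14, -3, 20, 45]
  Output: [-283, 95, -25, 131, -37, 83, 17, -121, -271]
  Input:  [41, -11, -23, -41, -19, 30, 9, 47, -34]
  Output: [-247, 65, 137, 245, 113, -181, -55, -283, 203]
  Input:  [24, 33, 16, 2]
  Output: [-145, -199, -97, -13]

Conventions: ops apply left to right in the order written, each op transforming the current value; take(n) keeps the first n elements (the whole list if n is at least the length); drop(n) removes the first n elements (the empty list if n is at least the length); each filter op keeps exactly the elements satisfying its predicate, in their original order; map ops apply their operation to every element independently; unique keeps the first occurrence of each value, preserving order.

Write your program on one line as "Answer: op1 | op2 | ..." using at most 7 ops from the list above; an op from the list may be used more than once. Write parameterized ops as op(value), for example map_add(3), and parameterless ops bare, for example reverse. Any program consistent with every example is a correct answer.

map_mul(6) | reverse | map_mul(-1) | map_add(-3) | map_add(2) | reverse

Check, running the answer program on each example:
  [15, -38, 31, 43, 47, -44, 25, 23] -> [90, -228, 186, 258, 282, -264, 150, 138] -> [138, 150, -264, 282, 258, 186, -228, 90] -> [-138, -150, 264, -282, -258, -186, 228, -90] -> [-141, -153, 261, -285, -261, -189, 225, -93] -> [-139, -151, 263, -283, -259, -187, 227, -91] -> [-91, 227, -187, -259, -283, 263, -151, -139]
  [-37, -26, -6, -38, 0, -46] -> [-222, -156, -36, -228, 0, -276] -> [-276, 0, -228, -36, -156, -222] -> [276, 0, 228, 36, 156, 222] -> [273, -3, 225, 33, 153, 219] -> [275, -1, 227, 35, 155, 221] -> [221, 155, 35, 227, -1, 275]
  [-36, 37, 34, 44, 36] -> [-216, 222, 204, 264, 216] -> [216, 264, 204, 222, -216] -> [-216, -264, -204, -222, 216] -> [-219, -267, -207, -225, 213] -> [-217, -265, -205, -223, 215] -> [215, -223, -205, -265, -217]
  [47, -16, 4, -22, 6, -14, -3, 20, 45] -> [282, -96, 24, -132, 36, -84, -18, 120, 270] -> [270, 120, -18, -84, 36, -132, 24, -96, 282] -> [-270, -120, 18, 84, -36, 132, -24, 96, -282] -> [-273, -123, 15, 81, -39, 129, -27, 93, -285] -> [-271, -121, 17, 83, -37, 131, -25, 95, -283] -> [-283, 95, -25, 131, -37, 83, 17, -121, -271]
  [41, -11, -23, -41, -19, 30, 9, 47, -34] -> [246, -66, -138, -246, -114, 180, 54, 282, -204] -> [-204, 282, 54, 180, -114, -246, -138, -66, 246] -> [204, -282, -54, -180, 114, 246, 138, 66, -246] -> [201, -285, -57, -183, 111, 243, 135, 63, -249] -> [203, -283, -55, -181, 113, 245, 137, 65, -247] -> [-247, 65, 137, 245, 113, -181, -55, -283, 203]
  [24, 33, 16, 2] -> [144, 198, 96, 12] -> [12, 96, 198, 144] -> [-12, -96, -198, -144] -> [-15, -99, -201, -147] -> [-13, -97, -199, -145] -> [-145, -199, -97, -13]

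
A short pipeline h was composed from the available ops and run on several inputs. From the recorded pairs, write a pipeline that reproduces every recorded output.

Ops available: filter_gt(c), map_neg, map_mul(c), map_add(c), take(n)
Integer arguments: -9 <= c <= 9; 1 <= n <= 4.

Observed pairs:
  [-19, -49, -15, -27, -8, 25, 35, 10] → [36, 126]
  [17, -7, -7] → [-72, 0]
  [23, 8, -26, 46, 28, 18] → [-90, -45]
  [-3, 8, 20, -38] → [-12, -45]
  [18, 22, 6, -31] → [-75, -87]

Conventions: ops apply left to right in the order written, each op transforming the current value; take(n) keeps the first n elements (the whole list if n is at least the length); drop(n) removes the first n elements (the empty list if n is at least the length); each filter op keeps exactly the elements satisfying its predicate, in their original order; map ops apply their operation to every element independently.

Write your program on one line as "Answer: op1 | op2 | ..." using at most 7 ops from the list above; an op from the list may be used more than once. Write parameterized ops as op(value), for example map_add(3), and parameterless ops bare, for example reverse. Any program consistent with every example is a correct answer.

map_add(9) | map_mul(-3) | map_add(9) | map_add(4) | take(2) | map_add(-7)

Check, running the answer program on each example:
  [-19, -49, -15, -27, -8, 25, 35, 10] -> [-10, -40, -6, -18, 1, 34, 44, 19] -> [30, 120, 18, 54, -3, -102, -132, -57] -> [39, 129, 27, 63, 6, -93, -123, -48] -> [43, 133, 31, 67, 10, -89, -119, -44] -> [43, 133] -> [36, 126]
  [17, -7, -7] -> [26, 2, 2] -> [-78, -6, -6] -> [-69, 3, 3] -> [-65, 7, 7] -> [-65, 7] -> [-72, 0]
  [23, 8, -26, 46, 28, 18] -> [32, 17, -17, 55, 37, 27] -> [-96, -51, 51, -165, -111, -81] -> [-87, -42, 60, -156, -102, -72] -> [-83, -38, 64, -152, -98, -68] -> [-83, -38] -> [-90, -45]
  [-3, 8, 20, -38] -> [6, 17, 29, -29] -> [-18, -51, -87, 87] -> [-9, -42, -78, 96] -> [-5, -38, -74, 100] -> [-5, -38] -> [-12, -45]
  [18, 22, 6, -31] -> [27, 31, 15, -22] -> [-81, -93, -45, 66] -> [-72, -84, -36, 75] -> [-68, -80, -32, 79] -> [-68, -80] -> [-75, -87]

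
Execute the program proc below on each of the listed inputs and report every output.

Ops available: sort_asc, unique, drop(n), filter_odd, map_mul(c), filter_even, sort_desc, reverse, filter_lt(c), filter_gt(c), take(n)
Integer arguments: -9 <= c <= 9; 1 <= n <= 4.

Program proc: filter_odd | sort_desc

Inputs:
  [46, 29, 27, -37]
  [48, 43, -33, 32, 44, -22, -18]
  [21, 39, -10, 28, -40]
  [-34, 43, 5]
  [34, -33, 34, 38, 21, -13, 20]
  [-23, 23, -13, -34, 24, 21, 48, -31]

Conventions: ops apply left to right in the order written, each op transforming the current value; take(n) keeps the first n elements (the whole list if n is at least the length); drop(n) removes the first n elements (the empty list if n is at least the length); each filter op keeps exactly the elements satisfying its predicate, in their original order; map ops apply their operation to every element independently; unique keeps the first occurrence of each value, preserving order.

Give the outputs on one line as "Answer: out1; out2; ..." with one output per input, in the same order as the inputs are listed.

Execution, op by op:
  [46, 29, 27, -37] -> [29, 27, -37] -> [29, 27, -37]
  [48, 43, -33, 32, 44, -22, -18] -> [43, -33] -> [43, -33]
  [21, 39, -10, 28, -40] -> [21, 39] -> [39, 21]
  [-34, 43, 5] -> [43, 5] -> [43, 5]
  [34, -33, 34, 38, 21, -13, 20] -> [-33, 21, -13] -> [21, -13, -33]
  [-23, 23, -13, -34, 24, 21, 48, -31] -> [-23, 23, -13, 21, -31] -> [23, 21, -13, -23, -31]

[29, 27, -37]; [43, -33]; [39, 21]; [43, 5]; [21, -13, -33]; [23, 21, -13, -23, -31]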